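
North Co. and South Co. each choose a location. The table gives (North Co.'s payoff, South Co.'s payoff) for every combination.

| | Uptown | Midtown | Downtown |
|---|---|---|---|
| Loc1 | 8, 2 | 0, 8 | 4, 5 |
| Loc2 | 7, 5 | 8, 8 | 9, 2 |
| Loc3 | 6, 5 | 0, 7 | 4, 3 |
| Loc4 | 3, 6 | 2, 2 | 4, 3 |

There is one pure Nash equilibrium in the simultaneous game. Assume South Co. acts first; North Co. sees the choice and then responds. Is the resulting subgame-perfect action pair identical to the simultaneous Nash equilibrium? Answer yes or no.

yes

Solve by backward induction (South Co. leads).
- Uptown: BR = Loc1, leader payoff 2.
- Midtown: BR = Loc2, leader payoff 8.
- Downtown: BR = Loc2, leader payoff 2.
Maximizing over 2, 8, 2, South Co. chooses Midtown. Subgame-perfect outcome: (Loc2, Midtown) with payoffs (8, 8).
For the simultaneous game, intersect best replies.
North Co.'s best replies: Uptown→Loc1; Midtown→Loc2; Downtown→Loc2.
South Co.'s best replies: Loc1→Midtown; Loc2→Midtown; Loc3→Midtown; Loc4→Uptown.
The unique mutual best reply is (Loc2, Midtown), giving (8, 8).
Sequential outcome (Loc2, Midtown) coincides with the Nash profile (Loc2, Midtown).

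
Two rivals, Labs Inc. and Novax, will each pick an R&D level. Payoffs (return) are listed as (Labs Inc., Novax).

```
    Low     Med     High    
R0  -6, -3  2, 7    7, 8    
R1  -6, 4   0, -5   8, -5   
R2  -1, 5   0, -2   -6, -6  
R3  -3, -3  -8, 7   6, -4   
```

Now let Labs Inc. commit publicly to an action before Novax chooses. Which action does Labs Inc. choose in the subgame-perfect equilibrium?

Novax best-responds to each possible Labs Inc. move:
- R0: Novax compares -3, 7, 8 and picks High; Labs Inc. would get 7.
- R1: Novax compares 4, -5, -5 and picks Low; Labs Inc. would get -6.
- R2: Novax compares 5, -2, -6 and picks Low; Labs Inc. would get -1.
- R3: Novax compares -3, 7, -4 and picks Med; Labs Inc. would get -8.
Labs Inc.'s induced payoffs are 7, -6, -1, -8, so Labs Inc. commits to R0. Subgame-perfect outcome: (R0, High) with payoffs (7, 8).

R0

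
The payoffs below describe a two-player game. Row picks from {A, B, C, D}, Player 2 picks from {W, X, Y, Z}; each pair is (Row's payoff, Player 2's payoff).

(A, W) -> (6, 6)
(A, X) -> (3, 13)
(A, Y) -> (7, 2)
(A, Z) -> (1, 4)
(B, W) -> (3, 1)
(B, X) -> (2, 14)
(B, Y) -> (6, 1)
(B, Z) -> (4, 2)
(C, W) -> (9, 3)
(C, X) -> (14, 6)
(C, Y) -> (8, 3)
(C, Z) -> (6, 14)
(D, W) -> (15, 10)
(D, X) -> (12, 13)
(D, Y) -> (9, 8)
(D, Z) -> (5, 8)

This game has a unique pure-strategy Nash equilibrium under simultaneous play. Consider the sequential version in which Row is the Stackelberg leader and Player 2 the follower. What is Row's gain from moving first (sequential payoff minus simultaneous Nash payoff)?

Work backward from Player 2's decision.
- A → Player 2 plays X (best of 6, 13, 2, 4); Row gets 3.
- B → Player 2 plays X (best of 1, 14, 1, 2); Row gets 2.
- C → Player 2 plays Z (best of 3, 6, 3, 14); Row gets 6.
- D → Player 2 plays X (best of 10, 13, 8, 8); Row gets 12.
Maximizing over 3, 2, 6, 12, Row chooses D. Subgame-perfect outcome: (D, X) with payoffs (12, 13).
Under simultaneous play:
Row's best replies: W→D; X→C; Y→D; Z→C.
Player 2's best replies: A→X; B→X; C→Z; D→X.
Only (C, Z) has each player best-responding; Nash payoffs (6, 14).
Row's commitment gain: 12 − 6 = 6.

6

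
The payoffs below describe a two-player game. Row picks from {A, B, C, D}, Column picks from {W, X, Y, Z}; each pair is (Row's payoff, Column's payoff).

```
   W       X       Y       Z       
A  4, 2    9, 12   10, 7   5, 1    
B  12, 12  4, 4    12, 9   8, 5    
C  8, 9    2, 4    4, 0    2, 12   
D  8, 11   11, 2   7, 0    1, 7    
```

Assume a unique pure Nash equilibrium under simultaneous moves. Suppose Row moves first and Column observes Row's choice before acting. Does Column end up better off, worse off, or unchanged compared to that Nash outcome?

unchanged

Work backward from Column's decision.
- A → Column plays X (best of 2, 12, 7, 1); Row gets 9.
- B → Column plays W (best of 12, 4, 9, 5); Row gets 12.
- C → Column plays Z (best of 9, 4, 0, 12); Row gets 2.
- D → Column plays W (best of 11, 2, 0, 7); Row gets 8.
Maximizing over 9, 12, 2, 8, Row chooses B. Subgame-perfect outcome: (B, W) with payoffs (12, 12).
Now find the simultaneous Nash equilibrium.
Row's best replies: W→B; X→D; Y→B; Z→B.
Column's best replies: A→X; B→W; C→Z; D→W.
The unique mutual best reply is (B, W), giving (12, 12).
Column earns 12 sequentially versus 12 at the Nash outcome: unchanged.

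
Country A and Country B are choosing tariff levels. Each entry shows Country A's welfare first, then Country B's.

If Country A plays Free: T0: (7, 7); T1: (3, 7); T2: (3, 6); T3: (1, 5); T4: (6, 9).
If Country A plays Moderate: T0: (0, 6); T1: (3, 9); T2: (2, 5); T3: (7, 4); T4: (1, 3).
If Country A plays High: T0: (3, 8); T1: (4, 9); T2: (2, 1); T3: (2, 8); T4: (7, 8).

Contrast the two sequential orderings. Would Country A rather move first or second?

first

If Country A leads: Country B's best replies are Free→T4, Moderate→T1, High→T1; Country A's induced payoffs 6, 3, 4; outcome (Free, T4), payoffs (6, 9).
If Country B leads: Country A's best replies are T0→Free, T1→High, T2→Free, T3→Moderate, T4→High; Country B's induced payoffs 7, 9, 6, 4, 8; outcome (High, T1), payoffs (4, 9).
Country A gets 6 moving first and 4 moving second, so Country A prefers to move first.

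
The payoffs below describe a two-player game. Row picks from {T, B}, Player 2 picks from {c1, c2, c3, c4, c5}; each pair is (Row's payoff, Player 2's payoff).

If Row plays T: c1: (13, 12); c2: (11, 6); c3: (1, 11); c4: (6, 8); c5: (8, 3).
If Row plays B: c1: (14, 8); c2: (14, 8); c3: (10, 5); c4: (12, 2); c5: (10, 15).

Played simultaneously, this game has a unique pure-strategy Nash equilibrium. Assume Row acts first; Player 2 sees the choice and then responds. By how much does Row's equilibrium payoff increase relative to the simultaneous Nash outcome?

Backward induction with Row moving first.
- T → Player 2 plays c1 (best of 12, 6, 11, 8, 3); Row gets 13.
- B → Player 2 plays c5 (best of 8, 8, 5, 2, 15); Row gets 10.
Row's induced payoffs are 13, 10, so Row commits to T. Subgame-perfect outcome: (T, c1) with payoffs (13, 12).
Now find the simultaneous Nash equilibrium.
Row's best replies: c1→B; c2→B; c3→B; c4→B; c5→B.
Player 2's best replies: T→c1; B→c5.
Only (B, c5) has each player best-responding; Nash payoffs (10, 15).
Row's commitment gain: 13 − 10 = 3.

3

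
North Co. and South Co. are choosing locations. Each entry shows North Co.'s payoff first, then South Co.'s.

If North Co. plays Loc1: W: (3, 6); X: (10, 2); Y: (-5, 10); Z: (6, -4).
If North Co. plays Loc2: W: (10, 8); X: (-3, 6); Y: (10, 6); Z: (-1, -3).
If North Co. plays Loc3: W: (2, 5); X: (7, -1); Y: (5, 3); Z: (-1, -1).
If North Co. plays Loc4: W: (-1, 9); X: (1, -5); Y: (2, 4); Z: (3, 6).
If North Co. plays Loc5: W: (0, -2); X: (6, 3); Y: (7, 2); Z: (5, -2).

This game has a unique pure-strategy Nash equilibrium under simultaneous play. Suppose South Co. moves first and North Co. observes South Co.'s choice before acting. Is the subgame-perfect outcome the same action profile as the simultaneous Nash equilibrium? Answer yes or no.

Backward induction with South Co. moving first.
- W: BR = Loc2, leader payoff 8.
- X: BR = Loc1, leader payoff 2.
- Y: BR = Loc2, leader payoff 6.
- Z: BR = Loc1, leader payoff -4.
South Co.'s induced payoffs are 8, 2, 6, -4, so South Co. commits to W. Subgame-perfect outcome: (Loc2, W) with payoffs (10, 8).
For the simultaneous game, intersect best replies.
North Co.'s best replies: W→Loc2; X→Loc1; Y→Loc2; Z→Loc1.
South Co.'s best replies: Loc1→Y; Loc2→W; Loc3→W; Loc4→W; Loc5→X.
Only (Loc2, W) has each player best-responding; Nash payoffs (10, 8).
Sequential outcome (Loc2, W) coincides with the Nash profile (Loc2, W).

yes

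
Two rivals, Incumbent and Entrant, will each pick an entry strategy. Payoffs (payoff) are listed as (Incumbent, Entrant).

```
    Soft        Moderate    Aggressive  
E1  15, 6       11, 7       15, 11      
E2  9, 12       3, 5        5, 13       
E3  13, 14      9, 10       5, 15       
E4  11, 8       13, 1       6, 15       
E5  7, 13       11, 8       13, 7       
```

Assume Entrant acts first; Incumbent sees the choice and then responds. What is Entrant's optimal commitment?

Aggressive

Backward induction with Entrant moving first.
- Soft: BR = E1, leader payoff 6.
- Moderate: BR = E4, leader payoff 1.
- Aggressive: BR = E1, leader payoff 11.
Among 6, 1, 11, the best is 11 at Aggressive. Subgame-perfect outcome: (E1, Aggressive) with payoffs (15, 11).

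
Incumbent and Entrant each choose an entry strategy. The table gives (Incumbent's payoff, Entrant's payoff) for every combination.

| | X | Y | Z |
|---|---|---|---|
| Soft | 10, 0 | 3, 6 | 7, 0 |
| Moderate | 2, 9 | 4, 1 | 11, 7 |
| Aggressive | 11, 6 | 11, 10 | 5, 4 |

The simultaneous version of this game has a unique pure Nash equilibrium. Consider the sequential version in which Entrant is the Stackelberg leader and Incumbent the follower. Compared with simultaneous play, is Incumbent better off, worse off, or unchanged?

Backward induction with Entrant moving first.
- X: BR = Aggressive, leader payoff 6.
- Y: BR = Aggressive, leader payoff 10.
- Z: BR = Moderate, leader payoff 7.
Entrant's induced payoffs are 6, 10, 7, so Entrant commits to Y. Subgame-perfect outcome: (Aggressive, Y) with payoffs (11, 10).
Under simultaneous play:
Incumbent's best replies: X→Aggressive; Y→Aggressive; Z→Moderate.
Entrant's best replies: Soft→Y; Moderate→X; Aggressive→Y.
Only (Aggressive, Y) has each player best-responding; Nash payoffs (11, 10).
Incumbent earns 11 sequentially versus 11 at the Nash outcome: unchanged.

unchanged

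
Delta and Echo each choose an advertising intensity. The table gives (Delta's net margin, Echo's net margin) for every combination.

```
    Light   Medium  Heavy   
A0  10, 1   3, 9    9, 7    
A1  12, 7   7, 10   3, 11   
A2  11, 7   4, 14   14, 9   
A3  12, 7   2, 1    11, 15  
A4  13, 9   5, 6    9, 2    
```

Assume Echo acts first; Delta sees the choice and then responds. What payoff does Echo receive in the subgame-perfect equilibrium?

Work backward from Delta's decision.
- Light: BR = A4, leader payoff 9.
- Medium: BR = A1, leader payoff 10.
- Heavy: BR = A2, leader payoff 9.
Echo's induced payoffs are 9, 10, 9, so Echo commits to Medium. Subgame-perfect outcome: (A1, Medium) with payoffs (7, 10).

10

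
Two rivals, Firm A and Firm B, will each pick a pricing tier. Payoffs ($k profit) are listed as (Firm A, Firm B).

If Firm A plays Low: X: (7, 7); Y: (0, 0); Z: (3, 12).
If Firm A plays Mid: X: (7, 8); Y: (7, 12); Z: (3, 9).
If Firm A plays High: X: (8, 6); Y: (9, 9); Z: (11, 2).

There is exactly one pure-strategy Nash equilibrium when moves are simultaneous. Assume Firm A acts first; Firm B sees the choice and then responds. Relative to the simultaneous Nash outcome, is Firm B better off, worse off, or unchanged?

Solve by backward induction (Firm A leads).
- Low: Firm B compares 7, 0, 12 and picks Z; Firm A would get 3.
- Mid: Firm B compares 8, 12, 9 and picks Y; Firm A would get 7.
- High: Firm B compares 6, 9, 2 and picks Y; Firm A would get 9.
Firm A's induced payoffs are 3, 7, 9, so Firm A commits to High. Subgame-perfect outcome: (High, Y) with payoffs (9, 9).
For the simultaneous game, intersect best replies.
Firm A's best replies: X→High; Y→High; Z→High.
Firm B's best replies: Low→Z; Mid→Y; High→Y.
The unique mutual best reply is (High, Y), giving (9, 9).
Firm B earns 9 sequentially versus 9 at the Nash outcome: unchanged.

unchanged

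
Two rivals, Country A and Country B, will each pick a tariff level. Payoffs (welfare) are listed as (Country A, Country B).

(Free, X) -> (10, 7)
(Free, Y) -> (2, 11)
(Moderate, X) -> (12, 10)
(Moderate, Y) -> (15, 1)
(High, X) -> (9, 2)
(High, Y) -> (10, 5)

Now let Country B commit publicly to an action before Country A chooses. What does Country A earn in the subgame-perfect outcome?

Solve by backward induction (Country B leads).
- X → Country A plays Moderate (best of 10, 12, 9); Country B gets 10.
- Y → Country A plays Moderate (best of 2, 15, 10); Country B gets 1.
Maximizing over 10, 1, Country B chooses X. Subgame-perfect outcome: (Moderate, X) with payoffs (12, 10).

12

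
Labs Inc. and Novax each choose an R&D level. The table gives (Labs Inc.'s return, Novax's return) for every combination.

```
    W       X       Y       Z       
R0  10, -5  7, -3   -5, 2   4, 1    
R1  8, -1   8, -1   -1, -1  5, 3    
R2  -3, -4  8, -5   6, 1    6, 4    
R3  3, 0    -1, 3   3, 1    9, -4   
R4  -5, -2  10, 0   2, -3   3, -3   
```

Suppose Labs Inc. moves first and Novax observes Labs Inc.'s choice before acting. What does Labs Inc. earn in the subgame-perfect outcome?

Novax best-responds to each possible Labs Inc. move:
- R0: Novax compares -5, -3, 2, 1 and picks Y; Labs Inc. would get -5.
- R1: Novax compares -1, -1, -1, 3 and picks Z; Labs Inc. would get 5.
- R2: Novax compares -4, -5, 1, 4 and picks Z; Labs Inc. would get 6.
- R3: Novax compares 0, 3, 1, -4 and picks X; Labs Inc. would get -1.
- R4: Novax compares -2, 0, -3, -3 and picks X; Labs Inc. would get 10.
Among -5, 5, 6, -1, 10, the best is 10 at R4. Subgame-perfect outcome: (R4, X) with payoffs (10, 0).

10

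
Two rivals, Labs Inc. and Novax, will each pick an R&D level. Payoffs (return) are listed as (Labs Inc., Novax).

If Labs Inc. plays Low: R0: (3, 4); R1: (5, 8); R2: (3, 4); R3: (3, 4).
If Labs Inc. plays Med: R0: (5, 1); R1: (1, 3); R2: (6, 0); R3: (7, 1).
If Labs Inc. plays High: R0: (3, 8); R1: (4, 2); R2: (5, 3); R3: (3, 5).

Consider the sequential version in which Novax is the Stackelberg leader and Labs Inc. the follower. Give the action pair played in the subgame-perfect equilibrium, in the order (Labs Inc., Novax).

Work backward from Labs Inc.'s decision.
- R0: Labs Inc. compares 3, 5, 3 and picks Med; Novax would get 1.
- R1: Labs Inc. compares 5, 1, 4 and picks Low; Novax would get 8.
- R2: Labs Inc. compares 3, 6, 5 and picks Med; Novax would get 0.
- R3: Labs Inc. compares 3, 7, 3 and picks Med; Novax would get 1.
Among 1, 8, 0, 1, the best is 8 at R1. Subgame-perfect outcome: (Low, R1) with payoffs (5, 8).

(Low, R1)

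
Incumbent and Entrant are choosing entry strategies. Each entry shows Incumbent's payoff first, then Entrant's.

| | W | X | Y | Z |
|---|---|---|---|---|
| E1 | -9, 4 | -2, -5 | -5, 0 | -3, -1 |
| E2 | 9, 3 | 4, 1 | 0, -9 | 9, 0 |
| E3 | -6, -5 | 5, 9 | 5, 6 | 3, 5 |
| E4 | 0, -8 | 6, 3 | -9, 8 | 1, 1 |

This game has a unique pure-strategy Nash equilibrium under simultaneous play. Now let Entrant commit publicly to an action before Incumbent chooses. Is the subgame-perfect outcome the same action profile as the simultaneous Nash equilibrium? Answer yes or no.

no

Work backward from Incumbent's decision.
- W: BR = E2, leader payoff 3.
- X: BR = E4, leader payoff 3.
- Y: BR = E3, leader payoff 6.
- Z: BR = E2, leader payoff 0.
Among 3, 3, 6, 0, the best is 6 at Y. Subgame-perfect outcome: (E3, Y) with payoffs (5, 6).
Under simultaneous play:
Incumbent's best replies: W→E2; X→E4; Y→E3; Z→E2.
Entrant's best replies: E1→W; E2→W; E3→X; E4→Y.
The unique mutual best reply is (E2, W), giving (9, 3).
Sequential outcome (E3, Y) differs from the Nash profile (E2, W).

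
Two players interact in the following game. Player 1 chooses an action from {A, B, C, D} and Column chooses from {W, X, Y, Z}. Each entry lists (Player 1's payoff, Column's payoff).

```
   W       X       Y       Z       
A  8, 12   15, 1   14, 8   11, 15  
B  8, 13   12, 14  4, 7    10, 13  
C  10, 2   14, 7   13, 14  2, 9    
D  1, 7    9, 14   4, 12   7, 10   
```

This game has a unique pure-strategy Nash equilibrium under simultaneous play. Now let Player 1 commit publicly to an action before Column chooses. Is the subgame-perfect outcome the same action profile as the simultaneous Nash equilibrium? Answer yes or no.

Work backward from Column's decision.
- A → Column plays Z (best of 12, 1, 8, 15); Player 1 gets 11.
- B → Column plays X (best of 13, 14, 7, 13); Player 1 gets 12.
- C → Column plays Y (best of 2, 7, 14, 9); Player 1 gets 13.
- D → Column plays X (best of 7, 14, 12, 10); Player 1 gets 9.
Maximizing over 11, 12, 13, 9, Player 1 chooses C. Subgame-perfect outcome: (C, Y) with payoffs (13, 14).
Now find the simultaneous Nash equilibrium.
Player 1's best replies: W→C; X→A; Y→A; Z→A.
Column's best replies: A→Z; B→X; C→Y; D→X.
The unique mutual best reply is (A, Z), giving (11, 15).
Sequential outcome (C, Y) differs from the Nash profile (A, Z).

no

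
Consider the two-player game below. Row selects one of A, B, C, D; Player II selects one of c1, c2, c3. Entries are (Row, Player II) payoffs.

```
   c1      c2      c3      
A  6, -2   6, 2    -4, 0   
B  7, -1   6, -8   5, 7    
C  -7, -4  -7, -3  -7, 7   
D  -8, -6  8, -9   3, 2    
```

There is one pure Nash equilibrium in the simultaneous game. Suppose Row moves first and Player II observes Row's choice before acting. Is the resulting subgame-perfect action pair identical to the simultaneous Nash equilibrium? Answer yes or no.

no

Backward induction with Row moving first.
- A → Player II plays c2 (best of -2, 2, 0); Row gets 6.
- B → Player II plays c3 (best of -1, -8, 7); Row gets 5.
- C → Player II plays c3 (best of -4, -3, 7); Row gets -7.
- D → Player II plays c3 (best of -6, -9, 2); Row gets 3.
Maximizing over 6, 5, -7, 3, Row chooses A. Subgame-perfect outcome: (A, c2) with payoffs (6, 2).
Under simultaneous play:
Row's best replies: c1→B; c2→D; c3→B.
Player II's best replies: A→c2; B→c3; C→c3; D→c3.
The unique mutual best reply is (B, c3), giving (5, 7).
Sequential outcome (A, c2) differs from the Nash profile (B, c3).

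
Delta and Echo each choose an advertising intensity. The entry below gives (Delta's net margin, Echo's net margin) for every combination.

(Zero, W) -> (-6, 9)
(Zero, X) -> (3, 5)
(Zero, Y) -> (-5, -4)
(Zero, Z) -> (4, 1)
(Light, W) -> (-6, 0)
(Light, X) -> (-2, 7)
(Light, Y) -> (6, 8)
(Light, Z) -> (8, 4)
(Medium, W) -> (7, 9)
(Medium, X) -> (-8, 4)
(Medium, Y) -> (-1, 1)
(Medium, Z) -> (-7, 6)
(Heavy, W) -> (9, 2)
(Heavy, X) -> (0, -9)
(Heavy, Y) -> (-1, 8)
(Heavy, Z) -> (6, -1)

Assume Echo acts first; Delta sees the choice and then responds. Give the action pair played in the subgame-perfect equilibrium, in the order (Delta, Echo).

Work backward from Delta's decision.
- W: Delta compares -6, -6, 7, 9 and picks Heavy; Echo would get 2.
- X: Delta compares 3, -2, -8, 0 and picks Zero; Echo would get 5.
- Y: Delta compares -5, 6, -1, -1 and picks Light; Echo would get 8.
- Z: Delta compares 4, 8, -7, 6 and picks Light; Echo would get 4.
Among 2, 5, 8, 4, the best is 8 at Y. Subgame-perfect outcome: (Light, Y) with payoffs (6, 8).

(Light, Y)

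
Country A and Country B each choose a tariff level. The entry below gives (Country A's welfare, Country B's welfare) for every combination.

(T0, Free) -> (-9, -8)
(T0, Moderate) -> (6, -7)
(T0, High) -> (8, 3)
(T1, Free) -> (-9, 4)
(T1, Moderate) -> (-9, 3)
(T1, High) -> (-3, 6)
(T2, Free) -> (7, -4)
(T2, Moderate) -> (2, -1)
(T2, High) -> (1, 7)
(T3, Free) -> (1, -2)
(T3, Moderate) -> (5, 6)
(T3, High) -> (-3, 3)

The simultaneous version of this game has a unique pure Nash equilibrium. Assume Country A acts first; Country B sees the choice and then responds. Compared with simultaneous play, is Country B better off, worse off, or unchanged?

unchanged

Country B best-responds to each possible Country A move:
- T0: Country B compares -8, -7, 3 and picks High; Country A would get 8.
- T1: Country B compares 4, 3, 6 and picks High; Country A would get -3.
- T2: Country B compares -4, -1, 7 and picks High; Country A would get 1.
- T3: Country B compares -2, 6, 3 and picks Moderate; Country A would get 5.
Maximizing over 8, -3, 1, 5, Country A chooses T0. Subgame-perfect outcome: (T0, High) with payoffs (8, 3).
Now find the simultaneous Nash equilibrium.
Country A's best replies: Free→T2; Moderate→T0; High→T0.
Country B's best replies: T0→High; T1→High; T2→High; T3→Moderate.
Only (T0, High) has each player best-responding; Nash payoffs (8, 3).
Country B earns 3 sequentially versus 3 at the Nash outcome: unchanged.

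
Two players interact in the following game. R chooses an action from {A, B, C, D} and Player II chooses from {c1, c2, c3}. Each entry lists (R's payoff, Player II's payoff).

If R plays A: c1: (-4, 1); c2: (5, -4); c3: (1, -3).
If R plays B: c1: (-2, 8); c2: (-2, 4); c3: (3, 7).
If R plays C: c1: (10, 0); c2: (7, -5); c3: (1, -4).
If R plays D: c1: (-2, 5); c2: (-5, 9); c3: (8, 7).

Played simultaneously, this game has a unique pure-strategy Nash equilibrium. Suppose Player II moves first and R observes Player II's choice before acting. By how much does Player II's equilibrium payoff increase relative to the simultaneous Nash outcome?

Solve by backward induction (Player II leads).
- c1: R compares -4, -2, 10, -2 and picks C; Player II would get 0.
- c2: R compares 5, -2, 7, -5 and picks C; Player II would get -5.
- c3: R compares 1, 3, 1, 8 and picks D; Player II would get 7.
Maximizing over 0, -5, 7, Player II chooses c3. Subgame-perfect outcome: (D, c3) with payoffs (8, 7).
Under simultaneous play:
R's best replies: c1→C; c2→C; c3→D.
Player II's best replies: A→c1; B→c1; C→c1; D→c2.
The unique mutual best reply is (C, c1), giving (10, 0).
Player II's commitment gain: 7 − 0 = 7.

7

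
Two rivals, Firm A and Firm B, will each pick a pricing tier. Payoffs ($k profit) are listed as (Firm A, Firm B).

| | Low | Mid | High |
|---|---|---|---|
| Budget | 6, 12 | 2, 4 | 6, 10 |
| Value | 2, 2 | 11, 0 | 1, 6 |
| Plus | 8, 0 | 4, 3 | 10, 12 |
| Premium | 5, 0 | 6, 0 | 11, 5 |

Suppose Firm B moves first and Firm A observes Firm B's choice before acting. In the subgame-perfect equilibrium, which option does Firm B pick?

Backward induction with Firm B moving first.
- Low: Firm A compares 6, 2, 8, 5 and picks Plus; Firm B would get 0.
- Mid: Firm A compares 2, 11, 4, 6 and picks Value; Firm B would get 0.
- High: Firm A compares 6, 1, 10, 11 and picks Premium; Firm B would get 5.
Among 0, 0, 5, the best is 5 at High. Subgame-perfect outcome: (Premium, High) with payoffs (11, 5).

High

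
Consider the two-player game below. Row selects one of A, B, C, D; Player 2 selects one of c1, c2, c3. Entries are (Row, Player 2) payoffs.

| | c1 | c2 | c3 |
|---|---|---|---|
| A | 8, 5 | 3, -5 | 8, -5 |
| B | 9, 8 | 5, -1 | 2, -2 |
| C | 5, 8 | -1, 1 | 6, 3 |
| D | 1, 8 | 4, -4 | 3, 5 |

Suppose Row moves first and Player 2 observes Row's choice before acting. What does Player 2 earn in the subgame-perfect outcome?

8

Work backward from Player 2's decision.
- A → Player 2 plays c1 (best of 5, -5, -5); Row gets 8.
- B → Player 2 plays c1 (best of 8, -1, -2); Row gets 9.
- C → Player 2 plays c1 (best of 8, 1, 3); Row gets 5.
- D → Player 2 plays c1 (best of 8, -4, 5); Row gets 1.
Among 8, 9, 5, 1, the best is 9 at B. Subgame-perfect outcome: (B, c1) with payoffs (9, 8).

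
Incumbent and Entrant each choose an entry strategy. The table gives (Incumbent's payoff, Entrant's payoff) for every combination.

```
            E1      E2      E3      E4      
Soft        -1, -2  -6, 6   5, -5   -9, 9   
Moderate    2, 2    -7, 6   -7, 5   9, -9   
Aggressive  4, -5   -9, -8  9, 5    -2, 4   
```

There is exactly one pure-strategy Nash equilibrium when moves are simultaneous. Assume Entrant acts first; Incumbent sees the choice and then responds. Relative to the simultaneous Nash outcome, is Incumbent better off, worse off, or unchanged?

Solve by backward induction (Entrant leads).
- E1: BR = Aggressive, leader payoff -5.
- E2: BR = Soft, leader payoff 6.
- E3: BR = Aggressive, leader payoff 5.
- E4: BR = Moderate, leader payoff -9.
Maximizing over -5, 6, 5, -9, Entrant chooses E2. Subgame-perfect outcome: (Soft, E2) with payoffs (-6, 6).
For the simultaneous game, intersect best replies.
Incumbent's best replies: E1→Aggressive; E2→Soft; E3→Aggressive; E4→Moderate.
Entrant's best replies: Soft→E4; Moderate→E2; Aggressive→E3.
Only (Aggressive, E3) has each player best-responding; Nash payoffs (9, 5).
Incumbent earns -6 sequentially versus 9 at the Nash outcome: worse off.

worse off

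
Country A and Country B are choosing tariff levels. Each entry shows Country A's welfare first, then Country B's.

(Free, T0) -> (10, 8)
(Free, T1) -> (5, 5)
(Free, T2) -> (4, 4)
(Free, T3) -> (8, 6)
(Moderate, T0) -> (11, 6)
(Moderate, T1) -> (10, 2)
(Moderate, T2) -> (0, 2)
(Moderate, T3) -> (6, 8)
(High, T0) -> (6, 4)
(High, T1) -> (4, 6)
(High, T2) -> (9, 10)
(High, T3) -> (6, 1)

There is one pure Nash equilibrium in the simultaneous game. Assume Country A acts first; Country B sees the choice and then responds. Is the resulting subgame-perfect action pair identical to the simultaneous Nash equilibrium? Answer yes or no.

no

Backward induction with Country A moving first.
- Free: BR = T0, leader payoff 10.
- Moderate: BR = T3, leader payoff 6.
- High: BR = T2, leader payoff 9.
Country A's induced payoffs are 10, 6, 9, so Country A commits to Free. Subgame-perfect outcome: (Free, T0) with payoffs (10, 8).
For the simultaneous game, intersect best replies.
Country A's best replies: T0→Moderate; T1→Moderate; T2→High; T3→Free.
Country B's best replies: Free→T0; Moderate→T3; High→T2.
Only (High, T2) has each player best-responding; Nash payoffs (9, 10).
Sequential outcome (Free, T0) differs from the Nash profile (High, T2).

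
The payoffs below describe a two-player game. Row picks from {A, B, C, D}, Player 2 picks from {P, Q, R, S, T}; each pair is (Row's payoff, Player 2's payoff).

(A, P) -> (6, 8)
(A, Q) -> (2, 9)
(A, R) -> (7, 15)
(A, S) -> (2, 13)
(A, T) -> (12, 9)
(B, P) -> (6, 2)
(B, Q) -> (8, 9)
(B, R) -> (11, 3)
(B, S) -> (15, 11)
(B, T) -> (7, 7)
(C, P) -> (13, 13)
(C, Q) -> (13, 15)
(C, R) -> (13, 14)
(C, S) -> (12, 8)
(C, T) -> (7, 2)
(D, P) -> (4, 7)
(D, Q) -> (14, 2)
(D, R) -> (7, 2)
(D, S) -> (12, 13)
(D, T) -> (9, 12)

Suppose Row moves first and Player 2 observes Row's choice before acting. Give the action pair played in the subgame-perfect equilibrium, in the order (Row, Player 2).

(B, S)

Player 2 best-responds to each possible Row move:
- A: BR = R, leader payoff 7.
- B: BR = S, leader payoff 15.
- C: BR = Q, leader payoff 13.
- D: BR = S, leader payoff 12.
Row's induced payoffs are 7, 15, 13, 12, so Row commits to B. Subgame-perfect outcome: (B, S) with payoffs (15, 11).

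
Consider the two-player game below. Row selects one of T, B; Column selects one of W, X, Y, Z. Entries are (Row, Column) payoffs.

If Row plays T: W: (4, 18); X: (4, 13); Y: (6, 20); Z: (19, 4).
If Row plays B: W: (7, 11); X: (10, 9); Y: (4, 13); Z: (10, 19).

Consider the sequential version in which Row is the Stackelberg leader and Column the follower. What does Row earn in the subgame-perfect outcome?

10

Backward induction with Row moving first.
- T: Column compares 18, 13, 20, 4 and picks Y; Row would get 6.
- B: Column compares 11, 9, 13, 19 and picks Z; Row would get 10.
Row's induced payoffs are 6, 10, so Row commits to B. Subgame-perfect outcome: (B, Z) with payoffs (10, 19).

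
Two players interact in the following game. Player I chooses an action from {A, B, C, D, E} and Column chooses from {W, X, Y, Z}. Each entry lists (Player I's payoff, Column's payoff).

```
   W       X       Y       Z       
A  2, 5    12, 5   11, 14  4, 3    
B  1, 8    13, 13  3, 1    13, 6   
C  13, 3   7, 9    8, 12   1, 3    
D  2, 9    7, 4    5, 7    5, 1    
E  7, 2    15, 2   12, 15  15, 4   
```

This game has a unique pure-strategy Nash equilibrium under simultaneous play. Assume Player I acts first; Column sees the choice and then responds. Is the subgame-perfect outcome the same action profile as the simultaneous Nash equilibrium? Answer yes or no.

Backward induction with Player I moving first.
- A → Column plays Y (best of 5, 5, 14, 3); Player I gets 11.
- B → Column plays X (best of 8, 13, 1, 6); Player I gets 13.
- C → Column plays Y (best of 3, 9, 12, 3); Player I gets 8.
- D → Column plays W (best of 9, 4, 7, 1); Player I gets 2.
- E → Column plays Y (best of 2, 2, 15, 4); Player I gets 12.
Player I's induced payoffs are 11, 13, 8, 2, 12, so Player I commits to B. Subgame-perfect outcome: (B, X) with payoffs (13, 13).
Under simultaneous play:
Player I's best replies: W→C; X→E; Y→E; Z→E.
Column's best replies: A→Y; B→X; C→Y; D→W; E→Y.
The unique mutual best reply is (E, Y), giving (12, 15).
Sequential outcome (B, X) differs from the Nash profile (E, Y).

no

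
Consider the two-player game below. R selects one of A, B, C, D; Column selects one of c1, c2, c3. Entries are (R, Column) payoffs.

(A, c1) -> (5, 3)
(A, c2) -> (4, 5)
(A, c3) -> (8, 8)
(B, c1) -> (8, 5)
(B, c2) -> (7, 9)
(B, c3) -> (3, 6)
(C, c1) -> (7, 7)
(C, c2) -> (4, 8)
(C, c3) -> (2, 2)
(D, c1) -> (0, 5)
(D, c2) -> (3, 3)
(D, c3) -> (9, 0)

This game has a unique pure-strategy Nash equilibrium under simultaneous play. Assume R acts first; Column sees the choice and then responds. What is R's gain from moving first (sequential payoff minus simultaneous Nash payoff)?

1

Solve by backward induction (R leads).
- A → Column plays c3 (best of 3, 5, 8); R gets 8.
- B → Column plays c2 (best of 5, 9, 6); R gets 7.
- C → Column plays c2 (best of 7, 8, 2); R gets 4.
- D → Column plays c1 (best of 5, 3, 0); R gets 0.
R's induced payoffs are 8, 7, 4, 0, so R commits to A. Subgame-perfect outcome: (A, c3) with payoffs (8, 8).
For the simultaneous game, intersect best replies.
R's best replies: c1→B; c2→B; c3→D.
Column's best replies: A→c3; B→c2; C→c2; D→c1.
Only (B, c2) has each player best-responding; Nash payoffs (7, 9).
R's commitment gain: 8 − 7 = 1.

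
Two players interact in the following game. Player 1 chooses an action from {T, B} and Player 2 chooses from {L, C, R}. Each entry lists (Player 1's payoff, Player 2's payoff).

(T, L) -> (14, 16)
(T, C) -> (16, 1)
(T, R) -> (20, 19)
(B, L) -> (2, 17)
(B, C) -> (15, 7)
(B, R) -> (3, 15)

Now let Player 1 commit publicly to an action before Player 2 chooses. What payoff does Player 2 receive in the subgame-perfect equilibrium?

19

Player 2 best-responds to each possible Player 1 move:
- T: BR = R, leader payoff 20.
- B: BR = L, leader payoff 2.
Among 20, 2, the best is 20 at T. Subgame-perfect outcome: (T, R) with payoffs (20, 19).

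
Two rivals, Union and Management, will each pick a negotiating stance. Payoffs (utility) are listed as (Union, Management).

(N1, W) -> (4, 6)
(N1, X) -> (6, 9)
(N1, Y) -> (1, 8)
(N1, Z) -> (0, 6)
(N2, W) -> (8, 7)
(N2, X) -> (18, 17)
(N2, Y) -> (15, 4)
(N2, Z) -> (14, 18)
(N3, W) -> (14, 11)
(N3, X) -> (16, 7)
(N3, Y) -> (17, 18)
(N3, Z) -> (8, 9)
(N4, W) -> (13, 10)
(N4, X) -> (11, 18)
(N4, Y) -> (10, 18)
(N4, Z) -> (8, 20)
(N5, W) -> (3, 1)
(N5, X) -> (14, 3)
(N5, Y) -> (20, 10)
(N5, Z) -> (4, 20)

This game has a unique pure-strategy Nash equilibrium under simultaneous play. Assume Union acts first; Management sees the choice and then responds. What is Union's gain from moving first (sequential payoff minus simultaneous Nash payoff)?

Management best-responds to each possible Union move:
- N1 → Management plays X (best of 6, 9, 8, 6); Union gets 6.
- N2 → Management plays Z (best of 7, 17, 4, 18); Union gets 14.
- N3 → Management plays Y (best of 11, 7, 18, 9); Union gets 17.
- N4 → Management plays Z (best of 10, 18, 18, 20); Union gets 8.
- N5 → Management plays Z (best of 1, 3, 10, 20); Union gets 4.
Maximizing over 6, 14, 17, 8, 4, Union chooses N3. Subgame-perfect outcome: (N3, Y) with payoffs (17, 18).
Under simultaneous play:
Union's best replies: W→N3; X→N2; Y→N5; Z→N2.
Management's best replies: N1→X; N2→Z; N3→Y; N4→Z; N5→Z.
The unique mutual best reply is (N2, Z), giving (14, 18).
Union's commitment gain: 17 − 14 = 3.

3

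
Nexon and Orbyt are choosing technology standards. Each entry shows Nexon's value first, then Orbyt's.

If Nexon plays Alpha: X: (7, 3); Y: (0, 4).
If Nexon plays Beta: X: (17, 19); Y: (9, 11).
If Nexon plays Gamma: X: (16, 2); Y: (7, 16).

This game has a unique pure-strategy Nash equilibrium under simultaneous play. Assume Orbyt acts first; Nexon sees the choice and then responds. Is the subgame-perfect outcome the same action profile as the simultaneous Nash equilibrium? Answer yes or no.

Work backward from Nexon's decision.
- X → Nexon plays Beta (best of 7, 17, 16); Orbyt gets 19.
- Y → Nexon plays Beta (best of 0, 9, 7); Orbyt gets 11.
Maximizing over 19, 11, Orbyt chooses X. Subgame-perfect outcome: (Beta, X) with payoffs (17, 19).
Now find the simultaneous Nash equilibrium.
Nexon's best replies: X→Beta; Y→Beta.
Orbyt's best replies: Alpha→Y; Beta→X; Gamma→Y.
The unique mutual best reply is (Beta, X), giving (17, 19).
Sequential outcome (Beta, X) coincides with the Nash profile (Beta, X).

yes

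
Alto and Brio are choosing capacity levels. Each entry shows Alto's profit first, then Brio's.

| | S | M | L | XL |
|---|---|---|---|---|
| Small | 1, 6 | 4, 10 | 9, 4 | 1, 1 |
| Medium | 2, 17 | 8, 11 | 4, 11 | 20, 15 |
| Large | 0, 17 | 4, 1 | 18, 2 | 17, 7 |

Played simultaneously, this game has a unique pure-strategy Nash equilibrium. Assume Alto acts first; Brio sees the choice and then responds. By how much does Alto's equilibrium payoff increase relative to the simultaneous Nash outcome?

Work backward from Brio's decision.
- Small: BR = M, leader payoff 4.
- Medium: BR = S, leader payoff 2.
- Large: BR = S, leader payoff 0.
Among 4, 2, 0, the best is 4 at Small. Subgame-perfect outcome: (Small, M) with payoffs (4, 10).
Under simultaneous play:
Alto's best replies: S→Medium; M→Medium; L→Large; XL→Medium.
Brio's best replies: Small→M; Medium→S; Large→S.
Only (Medium, S) has each player best-responding; Nash payoffs (2, 17).
Alto's commitment gain: 4 − 2 = 2.

2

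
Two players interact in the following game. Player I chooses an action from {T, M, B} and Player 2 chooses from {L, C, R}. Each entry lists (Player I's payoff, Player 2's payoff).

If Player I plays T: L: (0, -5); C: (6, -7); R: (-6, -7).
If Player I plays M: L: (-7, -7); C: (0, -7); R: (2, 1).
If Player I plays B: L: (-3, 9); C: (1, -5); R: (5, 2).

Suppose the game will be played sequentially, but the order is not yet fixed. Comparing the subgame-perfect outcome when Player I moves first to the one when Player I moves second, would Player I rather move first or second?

If Player I leads: Player 2's best replies are T→L, M→R, B→L; Player I's induced payoffs 0, 2, -3; outcome (M, R), payoffs (2, 1).
If Player 2 leads: Player I's best replies are L→T, C→T, R→B; Player 2's induced payoffs -5, -7, 2; outcome (B, R), payoffs (5, 2).
Player I gets 2 moving first and 5 moving second, so Player I prefers to move second.

second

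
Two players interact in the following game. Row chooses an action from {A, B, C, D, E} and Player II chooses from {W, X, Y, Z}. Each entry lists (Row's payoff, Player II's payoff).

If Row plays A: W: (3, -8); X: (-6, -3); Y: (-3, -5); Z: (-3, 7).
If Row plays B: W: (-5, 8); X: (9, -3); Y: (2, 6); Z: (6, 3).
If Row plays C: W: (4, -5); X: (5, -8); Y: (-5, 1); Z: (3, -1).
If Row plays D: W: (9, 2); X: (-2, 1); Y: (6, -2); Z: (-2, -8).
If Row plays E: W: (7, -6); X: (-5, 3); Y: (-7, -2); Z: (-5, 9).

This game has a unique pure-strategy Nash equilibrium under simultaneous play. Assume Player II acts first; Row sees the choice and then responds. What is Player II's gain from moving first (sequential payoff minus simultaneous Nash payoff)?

1

Solve by backward induction (Player II leads).
- W → Row plays D (best of 3, -5, 4, 9, 7); Player II gets 2.
- X → Row plays B (best of -6, 9, 5, -2, -5); Player II gets -3.
- Y → Row plays D (best of -3, 2, -5, 6, -7); Player II gets -2.
- Z → Row plays B (best of -3, 6, 3, -2, -5); Player II gets 3.
Among 2, -3, -2, 3, the best is 3 at Z. Subgame-perfect outcome: (B, Z) with payoffs (6, 3).
Now find the simultaneous Nash equilibrium.
Row's best replies: W→D; X→B; Y→D; Z→B.
Player II's best replies: A→Z; B→W; C→Y; D→W; E→Z.
Only (D, W) has each player best-responding; Nash payoffs (9, 2).
Player II's commitment gain: 3 − 2 = 1.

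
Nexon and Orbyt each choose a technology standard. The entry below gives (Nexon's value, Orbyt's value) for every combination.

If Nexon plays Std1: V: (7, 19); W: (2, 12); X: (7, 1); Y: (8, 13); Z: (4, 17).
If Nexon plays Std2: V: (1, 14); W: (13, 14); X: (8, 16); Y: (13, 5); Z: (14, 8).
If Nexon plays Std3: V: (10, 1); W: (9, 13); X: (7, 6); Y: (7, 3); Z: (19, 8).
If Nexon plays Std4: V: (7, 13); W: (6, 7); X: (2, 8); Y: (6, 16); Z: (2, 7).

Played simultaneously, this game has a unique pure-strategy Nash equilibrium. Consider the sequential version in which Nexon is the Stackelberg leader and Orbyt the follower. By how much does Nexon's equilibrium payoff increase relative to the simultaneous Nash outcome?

Work backward from Orbyt's decision.
- Std1: BR = V, leader payoff 7.
- Std2: BR = X, leader payoff 8.
- Std3: BR = W, leader payoff 9.
- Std4: BR = Y, leader payoff 6.
Among 7, 8, 9, 6, the best is 9 at Std3. Subgame-perfect outcome: (Std3, W) with payoffs (9, 13).
Under simultaneous play:
Nexon's best replies: V→Std3; W→Std2; X→Std2; Y→Std2; Z→Std3.
Orbyt's best replies: Std1→V; Std2→X; Std3→W; Std4→Y.
Only (Std2, X) has each player best-responding; Nash payoffs (8, 16).
Nexon's commitment gain: 9 − 8 = 1.

1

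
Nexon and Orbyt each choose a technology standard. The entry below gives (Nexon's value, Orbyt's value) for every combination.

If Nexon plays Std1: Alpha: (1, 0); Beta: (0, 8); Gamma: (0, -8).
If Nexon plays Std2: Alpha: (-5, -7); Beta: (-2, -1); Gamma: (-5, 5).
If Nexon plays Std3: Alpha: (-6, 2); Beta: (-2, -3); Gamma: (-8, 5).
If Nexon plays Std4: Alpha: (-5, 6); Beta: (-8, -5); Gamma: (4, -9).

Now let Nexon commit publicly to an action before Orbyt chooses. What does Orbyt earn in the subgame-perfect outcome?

Solve by backward induction (Nexon leads).
- Std1 → Orbyt plays Beta (best of 0, 8, -8); Nexon gets 0.
- Std2 → Orbyt plays Gamma (best of -7, -1, 5); Nexon gets -5.
- Std3 → Orbyt plays Gamma (best of 2, -3, 5); Nexon gets -8.
- Std4 → Orbyt plays Alpha (best of 6, -5, -9); Nexon gets -5.
Among 0, -5, -8, -5, the best is 0 at Std1. Subgame-perfect outcome: (Std1, Beta) with payoffs (0, 8).

8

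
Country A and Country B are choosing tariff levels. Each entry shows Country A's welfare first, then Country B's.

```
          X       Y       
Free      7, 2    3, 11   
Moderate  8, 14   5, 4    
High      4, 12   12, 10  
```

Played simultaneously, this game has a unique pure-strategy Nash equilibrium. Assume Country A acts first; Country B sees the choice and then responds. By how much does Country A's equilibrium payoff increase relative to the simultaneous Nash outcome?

0

Backward induction with Country A moving first.
- Free → Country B plays Y (best of 2, 11); Country A gets 3.
- Moderate → Country B plays X (best of 14, 4); Country A gets 8.
- High → Country B plays X (best of 12, 10); Country A gets 4.
Country A's induced payoffs are 3, 8, 4, so Country A commits to Moderate. Subgame-perfect outcome: (Moderate, X) with payoffs (8, 14).
Now find the simultaneous Nash equilibrium.
Country A's best replies: X→Moderate; Y→High.
Country B's best replies: Free→Y; Moderate→X; High→X.
Only (Moderate, X) has each player best-responding; Nash payoffs (8, 14).
Country A's commitment gain: 8 − 8 = 0.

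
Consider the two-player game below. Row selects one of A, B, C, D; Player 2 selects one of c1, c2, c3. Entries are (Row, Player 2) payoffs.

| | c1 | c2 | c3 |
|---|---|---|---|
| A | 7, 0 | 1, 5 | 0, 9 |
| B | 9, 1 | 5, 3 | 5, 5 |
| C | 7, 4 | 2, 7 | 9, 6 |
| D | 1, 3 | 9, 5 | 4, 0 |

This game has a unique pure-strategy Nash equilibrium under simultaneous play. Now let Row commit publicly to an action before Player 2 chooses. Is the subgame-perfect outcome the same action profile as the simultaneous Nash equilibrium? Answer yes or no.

yes

Backward induction with Row moving first.
- A → Player 2 plays c3 (best of 0, 5, 9); Row gets 0.
- B → Player 2 plays c3 (best of 1, 3, 5); Row gets 5.
- C → Player 2 plays c2 (best of 4, 7, 6); Row gets 2.
- D → Player 2 plays c2 (best of 3, 5, 0); Row gets 9.
Row's induced payoffs are 0, 5, 2, 9, so Row commits to D. Subgame-perfect outcome: (D, c2) with payoffs (9, 5).
For the simultaneous game, intersect best replies.
Row's best replies: c1→B; c2→D; c3→C.
Player 2's best replies: A→c3; B→c3; C→c2; D→c2.
The unique mutual best reply is (D, c2), giving (9, 5).
Sequential outcome (D, c2) coincides with the Nash profile (D, c2).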